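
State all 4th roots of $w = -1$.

|w| = 1, arg(w) = 180°
Root modulus = 1^(1/4) = 1
Root arguments: θ_k = (180° + 360°k)/4 for k = 0, 1, ..., 3
Roots: sqrt(2)/2 + (sqrt(2)/2)i, -sqrt(2)/2 + (sqrt(2)/2)i, -sqrt(2)/2 - (sqrt(2)/2)i, sqrt(2)/2 - (sqrt(2)/2)i


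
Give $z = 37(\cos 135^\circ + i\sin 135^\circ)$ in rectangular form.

a = r cos θ = 37 * -sqrt(2)/2 = -37*sqrt(2)/2
b = r sin θ = 37 * sqrt(2)/2 = 37*sqrt(2)/2
z = -37*sqrt(2)/2 + (37*sqrt(2)/2)i


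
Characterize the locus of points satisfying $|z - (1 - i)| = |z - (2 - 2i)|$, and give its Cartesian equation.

|z - z1| = |z - z2| means z is equidistant from z1 and z2,
i.e. the perpendicular bisector of the segment from (1, -1) to (2, -2) (midpoint (3/2, -3/2)).
With z = x + yi, square both sides:
(x - 1)^2 + (y - (-1))^2 = (x - 2)^2 + (y - (-2))^2
The x^2 and y^2 terms cancel: 2x + (-2)y = 8 - 2 = 6
Simplify: x - y = 3
Locus: Perpendicular bisector of the segment from (1, -1) to (2, -2): the line x - y = 3


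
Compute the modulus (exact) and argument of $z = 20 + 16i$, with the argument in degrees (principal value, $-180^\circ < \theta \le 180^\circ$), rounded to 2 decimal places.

|z| = sqrt(20^2 + 16^2) = sqrt(656)
arg(z) = arctan(b/a) = arctan(16/20) (quadrant-adjusted) = 38.66°


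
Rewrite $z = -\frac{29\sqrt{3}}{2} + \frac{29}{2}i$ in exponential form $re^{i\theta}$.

r = |z| = sqrt((-29*sqrt(3)/2)^2 + (29/2)^2) = sqrt(2523/4 + 841/4) = sqrt(841) = 29
θ = arctan(b/a) = arctan(14.5/-25.1147) (quadrant-adjusted) = 150° = 5π/6
z = 29e^(i*5π/6)


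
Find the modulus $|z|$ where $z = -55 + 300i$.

|z| = sqrt(a^2 + b^2) = sqrt((-55)^2 + 300^2) = sqrt(93025) = 305


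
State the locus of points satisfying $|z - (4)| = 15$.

|z - z0| = r describes a circle centered at z0 with radius r
Here z0 = 4 and r = 15
Locus: Circle centered at (4, 0) with radius 15


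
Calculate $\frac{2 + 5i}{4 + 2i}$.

Multiply numerator and denominator by conjugate (4 - 2i):
= (2 + 5i)(4 - 2i) / (4^2 + 2^2)
= (18 + 16i) / 20
Divide through by 2: (9 + 8i) / 10
= 9/10 + (4/5)i


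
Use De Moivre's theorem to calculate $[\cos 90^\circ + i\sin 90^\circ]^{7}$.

By De Moivre: z^n = r^n(cos(nθ) + i sin(nθ))
= 1^7(cos(7*90°) + i sin(7*90°))
= 1(cos 270° + i sin 270°)
= -i


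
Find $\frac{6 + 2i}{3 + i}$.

Multiply numerator and denominator by conjugate (3 - i):
= (6 + 2i)(3 - i) / (3^2 + 1^2)
= (20) / 10
= 2


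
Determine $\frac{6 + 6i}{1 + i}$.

Multiply numerator and denominator by conjugate (1 - i):
= (6 + 6i)(1 - i) / (1^2 + 1^2)
= (12) / 2
= 6


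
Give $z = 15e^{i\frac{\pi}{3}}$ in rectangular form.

a = r cos θ = 15 * 1/2 = 15/2
b = r sin θ = 15 * sqrt(3)/2 = 15*sqrt(3)/2
z = 15/2 + (15*sqrt(3)/2)i


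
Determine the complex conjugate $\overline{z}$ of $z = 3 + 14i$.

If z = a + bi, then conjugate(z) = a - bi
conjugate(3 + 14i) = 3 - 14i


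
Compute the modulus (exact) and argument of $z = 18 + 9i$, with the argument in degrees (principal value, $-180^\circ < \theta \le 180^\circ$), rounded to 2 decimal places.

|z| = sqrt(18^2 + 9^2) = sqrt(405)
arg(z) = arctan(b/a) = arctan(9/18) (quadrant-adjusted) = 26.57°


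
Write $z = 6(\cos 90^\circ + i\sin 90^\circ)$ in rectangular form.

a = r cos θ = 6 * 0 = 0
b = r sin θ = 6 * 1 = 6
z = 6i


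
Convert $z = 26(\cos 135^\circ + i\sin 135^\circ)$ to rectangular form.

a = r cos θ = 26 * -sqrt(2)/2 = -13*sqrt(2)
b = r sin θ = 26 * sqrt(2)/2 = 13*sqrt(2)
z = -13*sqrt(2) + 13*sqrt(2)i


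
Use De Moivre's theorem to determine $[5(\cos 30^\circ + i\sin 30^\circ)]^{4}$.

By De Moivre: z^n = r^n(cos(nθ) + i sin(nθ))
= 5^4(cos(4*30°) + i sin(4*30°))
= 625(cos 120° + i sin 120°)
= -625/2 + (625*sqrt(3)/2)i


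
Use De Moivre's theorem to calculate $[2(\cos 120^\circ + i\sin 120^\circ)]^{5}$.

By De Moivre: z^n = r^n(cos(nθ) + i sin(nθ))
= 2^5(cos(5*120°) + i sin(5*120°))
= 32(cos 240° + i sin 240°)
= -16 - 16*sqrt(3)i


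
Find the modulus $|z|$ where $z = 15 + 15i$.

|z| = sqrt(a^2 + b^2) = sqrt(15^2 + 15^2) = sqrt(450) = sqrt(450)


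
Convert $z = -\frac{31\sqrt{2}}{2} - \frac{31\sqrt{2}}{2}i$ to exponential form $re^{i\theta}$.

r = |z| = sqrt((-31*sqrt(2)/2)^2 + (-31*sqrt(2)/2)^2) = sqrt(961/2 + 961/2) = sqrt(961) = 31
θ = arctan(b/a) = arctan(-21.9203/-21.9203) (quadrant-adjusted) = -135° = -3π/4
z = 31e^(-i*3π/4)


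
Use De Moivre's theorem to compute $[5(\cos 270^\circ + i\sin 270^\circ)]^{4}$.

By De Moivre: z^n = r^n(cos(nθ) + i sin(nθ))
= 5^4(cos(4*270°) + i sin(4*270°))
= 625(cos 0° + i sin 0°)
= 625


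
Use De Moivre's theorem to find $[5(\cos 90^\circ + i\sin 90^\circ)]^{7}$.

By De Moivre: z^n = r^n(cos(nθ) + i sin(nθ))
= 5^7(cos(7*90°) + i sin(7*90°))
= 78125(cos 270° + i sin 270°)
= -78125i


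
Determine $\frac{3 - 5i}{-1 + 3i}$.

Multiply numerator and denominator by conjugate (-1 - 3i):
= (3 - 5i)(-1 - 3i) / ((-1)^2 + 3^2)
= (-18 - 4i) / 10
Divide through by 2: (-9 - 2i) / 5
= -9/5 - (2/5)i


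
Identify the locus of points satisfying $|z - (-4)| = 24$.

|z - z0| = r describes a circle centered at z0 with radius r
Here z0 = -4 and r = 24
Locus: Circle centered at (-4, 0) with radius 24


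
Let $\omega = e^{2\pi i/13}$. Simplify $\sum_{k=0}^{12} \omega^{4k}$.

Let ζ = ω^4 = e^(2πi·4/13). Since 13 ∤ 4, ζ ≠ 1.
Sum = Σ_{k=0}^{12} ζ^k = (ζ^13 - 1)/(ζ - 1) = (ω^{4·13} - 1)/(ζ - 1) = (1 - 1)/(ζ - 1) = 0


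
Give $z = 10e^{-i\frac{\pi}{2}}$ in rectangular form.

a = r cos θ = 10 * 0 = 0
b = r sin θ = 10 * -1 = -10
z = -10i


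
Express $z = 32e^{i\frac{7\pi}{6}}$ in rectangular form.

a = r cos θ = 32 * -sqrt(3)/2 = -16*sqrt(3)
b = r sin θ = 32 * -1/2 = -16
z = -16*sqrt(3) - 16i


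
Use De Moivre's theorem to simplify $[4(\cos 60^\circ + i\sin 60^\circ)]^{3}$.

By De Moivre: z^n = r^n(cos(nθ) + i sin(nθ))
= 4^3(cos(3*60°) + i sin(3*60°))
= 64(cos 180° + i sin 180°)
= -64


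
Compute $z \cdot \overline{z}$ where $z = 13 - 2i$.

z * conjugate(z) = |z|^2 = a^2 + b^2
= 13^2 + (-2)^2 = 173


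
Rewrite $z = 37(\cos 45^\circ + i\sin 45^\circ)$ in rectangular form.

a = r cos θ = 37 * sqrt(2)/2 = 37*sqrt(2)/2
b = r sin θ = 37 * sqrt(2)/2 = 37*sqrt(2)/2
z = 37*sqrt(2)/2 + (37*sqrt(2)/2)i


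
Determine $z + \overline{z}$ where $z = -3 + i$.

z + conjugate(z) = (a + bi) + (a - bi) = 2a
= 2 * (-3) = -6


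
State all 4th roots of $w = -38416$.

|w| = 38416, arg(w) = 180°
Root modulus = 38416^(1/4) = 14
Root arguments: θ_k = (180° + 360°k)/4 for k = 0, 1, ..., 3
Roots: 7*sqrt(2) + 7*sqrt(2)i, -7*sqrt(2) + 7*sqrt(2)i, -7*sqrt(2) - 7*sqrt(2)i, 7*sqrt(2) - 7*sqrt(2)i


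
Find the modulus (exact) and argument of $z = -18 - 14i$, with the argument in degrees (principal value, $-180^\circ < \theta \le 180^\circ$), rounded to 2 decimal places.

|z| = sqrt((-18)^2 + (-14)^2) = sqrt(520)
arg(z) = arctan(b/a) = arctan(-14/-18) (quadrant-adjusted) = -142.13°


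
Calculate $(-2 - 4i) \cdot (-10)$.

(a1*a2 - b1*b2) + (a1*b2 + b1*a2)i
= (20 - 0) + (0 + 40)i
= 20 + 40i


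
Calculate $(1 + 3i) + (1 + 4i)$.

(1 + 1) + (3 + 4)i = 2 + 7i


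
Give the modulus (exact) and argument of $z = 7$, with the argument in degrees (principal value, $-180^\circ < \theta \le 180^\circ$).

|z| = sqrt(7^2 + 0^2) = 7
b = 0 and a > 0, so z lies on the positive real axis: arg(z) = 0°


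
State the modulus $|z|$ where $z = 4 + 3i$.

|z| = sqrt(a^2 + b^2) = sqrt(4^2 + 3^2) = sqrt(25) = 5


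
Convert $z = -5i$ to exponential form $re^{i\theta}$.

r = |z| = sqrt((0)^2 + (-5)^2) = sqrt(0 + 25) = sqrt(25) = 5
a = 0 and b < 0, so z lies on the negative imaginary axis: θ = -90° = -π/2
z = 5e^(-i*π/2)


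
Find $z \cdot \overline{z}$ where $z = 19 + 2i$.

z * conjugate(z) = |z|^2 = a^2 + b^2
= 19^2 + 2^2 = 365


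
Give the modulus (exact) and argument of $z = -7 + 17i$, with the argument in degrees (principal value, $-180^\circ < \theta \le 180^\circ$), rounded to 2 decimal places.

|z| = sqrt((-7)^2 + 17^2) = sqrt(338)
arg(z) = arctan(b/a) = arctan(17/-7) (quadrant-adjusted) = 112.38°


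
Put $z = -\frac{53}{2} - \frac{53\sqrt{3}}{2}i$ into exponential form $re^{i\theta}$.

r = |z| = sqrt((-53/2)^2 + (-53*sqrt(3)/2)^2) = sqrt(2809/4 + 8427/4) = sqrt(2809) = 53
θ = arctan(b/a) = arctan(-45.8993/-26.5) (quadrant-adjusted) = -120° = -2π/3
z = 53e^(-i*2π/3)


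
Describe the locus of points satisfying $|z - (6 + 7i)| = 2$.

|z - z0| = r describes a circle centered at z0 with radius r
Here z0 = 6 + 7i and r = 2
Locus: Circle centered at (6, 7) with radius 2


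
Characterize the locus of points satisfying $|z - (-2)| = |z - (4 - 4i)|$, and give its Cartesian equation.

|z - z1| = |z - z2| means z is equidistant from z1 and z2,
i.e. the perpendicular bisector of the segment from (-2, 0) to (4, -4) (midpoint (1, -2)).
With z = x + yi, square both sides:
(x - (-2))^2 + (y - 0)^2 = (x - 4)^2 + (y - (-4))^2
The x^2 and y^2 terms cancel: 12x + (-8)y = 32 - 4 = 28
Simplify: 3x - 2y = 7
Locus: Perpendicular bisector of the segment from (-2, 0) to (4, -4): the line 3x - 2y = 7


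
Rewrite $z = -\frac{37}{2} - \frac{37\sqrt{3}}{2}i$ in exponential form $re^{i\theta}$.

r = |z| = sqrt((-37/2)^2 + (-37*sqrt(3)/2)^2) = sqrt(1369/4 + 4107/4) = sqrt(1369) = 37
θ = arctan(b/a) = arctan(-32.0429/-18.5) (quadrant-adjusted) = 240° = 4π/3
z = 37e^(i*4π/3)


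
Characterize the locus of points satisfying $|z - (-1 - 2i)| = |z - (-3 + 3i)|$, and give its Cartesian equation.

|z - z1| = |z - z2| means z is equidistant from z1 and z2,
i.e. the perpendicular bisector of the segment from (-1, -2) to (-3, 3) (midpoint (-2, 1/2)).
With z = x + yi, square both sides:
(x - (-1))^2 + (y - (-2))^2 = (x - (-3))^2 + (y - 3)^2
The x^2 and y^2 terms cancel: -4x + 10y = 18 - 5 = 13
Simplify: 4x - 10y = -13
Locus: Perpendicular bisector of the segment from (-1, -2) to (-3, 3): the line 4x - 10y = -13


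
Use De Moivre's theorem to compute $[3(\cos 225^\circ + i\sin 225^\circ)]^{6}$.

By De Moivre: z^n = r^n(cos(nθ) + i sin(nθ))
= 3^6(cos(6*225°) + i sin(6*225°))
= 729(cos 270° + i sin 270°)
= -729i


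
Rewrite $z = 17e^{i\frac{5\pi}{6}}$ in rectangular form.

a = r cos θ = 17 * -sqrt(3)/2 = -17*sqrt(3)/2
b = r sin θ = 17 * 1/2 = 17/2
z = -17*sqrt(3)/2 + (17/2)i


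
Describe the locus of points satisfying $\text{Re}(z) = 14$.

Re(z) = x where z = x + yi; the equation x = 14 is satisfied by all points with that x-coordinate
Locus: Vertical line x = 14


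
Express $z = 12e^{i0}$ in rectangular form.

a = r cos θ = 12 * 1 = 12
b = r sin θ = 12 * 0 = 0
z = 12


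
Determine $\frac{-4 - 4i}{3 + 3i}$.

Multiply numerator and denominator by conjugate (3 - 3i):
= (-4 - 4i)(3 - 3i) / (3^2 + 3^2)
= (-24) / 18
Divide through by 6: (-4) / 3
= -4/3


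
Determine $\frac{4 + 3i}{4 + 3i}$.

Multiply numerator and denominator by conjugate (4 - 3i):
= (4 + 3i)(4 - 3i) / (4^2 + 3^2)
= (25) / 25
= 1


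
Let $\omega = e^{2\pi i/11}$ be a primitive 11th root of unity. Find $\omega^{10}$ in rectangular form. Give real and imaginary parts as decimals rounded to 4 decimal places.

ω^10 = e^(2πi·10/11) = e^(i·20π/11)
= cos(20π/11) + i sin(20π/11)
= 0.8413 - 0.5406i


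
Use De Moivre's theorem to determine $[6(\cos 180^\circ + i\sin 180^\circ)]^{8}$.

By De Moivre: z^n = r^n(cos(nθ) + i sin(nθ))
= 6^8(cos(8*180°) + i sin(8*180°))
= 1679616(cos 0° + i sin 0°)
= 1679616


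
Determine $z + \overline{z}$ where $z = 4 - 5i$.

z + conjugate(z) = (a + bi) + (a - bi) = 2a
= 2 * 4 = 8


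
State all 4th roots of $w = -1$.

|w| = 1, arg(w) = 180°
Root modulus = 1^(1/4) = 1
Root arguments: θ_k = (180° + 360°k)/4 for k = 0, 1, ..., 3
Roots: sqrt(2)/2 + (sqrt(2)/2)i, -sqrt(2)/2 + (sqrt(2)/2)i, -sqrt(2)/2 - (sqrt(2)/2)i, sqrt(2)/2 - (sqrt(2)/2)i


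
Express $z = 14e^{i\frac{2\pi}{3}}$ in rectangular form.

a = r cos θ = 14 * -1/2 = -7
b = r sin θ = 14 * sqrt(3)/2 = 7*sqrt(3)
z = -7 + 7*sqrt(3)i


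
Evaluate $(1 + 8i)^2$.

(a + bi)^2 = a^2 - b^2 + 2abi
= 1^2 - 8^2 + 2*1*8i
= -63 + 16i


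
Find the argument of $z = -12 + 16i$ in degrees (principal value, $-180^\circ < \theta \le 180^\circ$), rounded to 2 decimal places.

θ = arctan(b/a) = arctan(16/-12) (quadrant-adjusted) = 126.87°


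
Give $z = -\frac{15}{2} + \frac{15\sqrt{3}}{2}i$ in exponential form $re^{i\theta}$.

r = |z| = sqrt((-15/2)^2 + (15*sqrt(3)/2)^2) = sqrt(225/4 + 675/4) = sqrt(225) = 15
θ = arctan(b/a) = arctan(12.9904/-7.5) (quadrant-adjusted) = 120° = 2π/3
z = 15e^(i*2π/3)


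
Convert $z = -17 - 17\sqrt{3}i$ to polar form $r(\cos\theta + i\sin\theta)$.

r = |z| = sqrt(a^2 + b^2) = sqrt((-17)^2 + (-17*sqrt(3))^2) = sqrt(289 + 867) = sqrt(1156) = 34
θ = arctan(b/a) = arctan(-29.4449/-17) (quadrant-adjusted) = 240°
z = 34(cos 240° + i sin 240°)


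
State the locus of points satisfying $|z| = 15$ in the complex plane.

|z| = 15 means sqrt(x^2 + y^2) = 15
This is a circle of radius 15 centered at the origin


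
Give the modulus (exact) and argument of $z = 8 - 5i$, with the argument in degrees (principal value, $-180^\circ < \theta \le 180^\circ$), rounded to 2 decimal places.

|z| = sqrt(8^2 + (-5)^2) = sqrt(89)
arg(z) = arctan(b/a) = arctan(-5/8) (quadrant-adjusted) = -32.01°


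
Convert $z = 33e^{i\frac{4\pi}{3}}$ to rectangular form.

a = r cos θ = 33 * -1/2 = -33/2
b = r sin θ = 33 * -sqrt(3)/2 = -33*sqrt(3)/2
z = -33/2 - (33*sqrt(3)/2)i


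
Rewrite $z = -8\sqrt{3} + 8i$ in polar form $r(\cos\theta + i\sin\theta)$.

r = |z| = sqrt(a^2 + b^2) = sqrt((-8*sqrt(3))^2 + (8)^2) = sqrt(192 + 64) = sqrt(256) = 16
θ = arctan(b/a) = arctan(8/-13.8564) (quadrant-adjusted) = 150°
z = 16(cos 150° + i sin 150°)


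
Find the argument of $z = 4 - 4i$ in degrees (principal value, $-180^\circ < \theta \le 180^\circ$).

θ = arctan(b/a) = arctan(-4/4) (quadrant-adjusted) = -45°


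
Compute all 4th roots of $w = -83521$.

|w| = 83521, arg(w) = 180°
Root modulus = 83521^(1/4) = 17
Root arguments: θ_k = (180° + 360°k)/4 for k = 0, 1, ..., 3
Roots: 17*sqrt(2)/2 + (17*sqrt(2)/2)i, -17*sqrt(2)/2 + (17*sqrt(2)/2)i, -17*sqrt(2)/2 - (17*sqrt(2)/2)i, 17*sqrt(2)/2 - (17*sqrt(2)/2)i


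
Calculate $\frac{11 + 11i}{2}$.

Divisor is real, so divide each part by 2:
= 11/2 + (11/2)i


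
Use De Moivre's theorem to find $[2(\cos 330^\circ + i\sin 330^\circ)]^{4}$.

By De Moivre: z^n = r^n(cos(nθ) + i sin(nθ))
= 2^4(cos(4*330°) + i sin(4*330°))
= 16(cos 240° + i sin 240°)
= -8 - 8*sqrt(3)i


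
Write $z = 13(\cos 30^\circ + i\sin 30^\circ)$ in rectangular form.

a = r cos θ = 13 * sqrt(3)/2 = 13*sqrt(3)/2
b = r sin θ = 13 * 1/2 = 13/2
z = 13*sqrt(3)/2 + (13/2)i


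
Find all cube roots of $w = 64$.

|w| = 64, arg(w) = 0°
Root modulus = 64^(1/3) = 4
Root arguments: θ_k = (0° + 360°k)/3 for k = 0, 1, ..., 2
Roots: 4, -2 + 2*sqrt(3)i, -2 - 2*sqrt(3)i


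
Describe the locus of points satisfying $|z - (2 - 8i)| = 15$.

|z - z0| = r describes a circle centered at z0 with radius r
Here z0 = 2 - 8i and r = 15
Locus: Circle centered at (2, -8) with radius 15


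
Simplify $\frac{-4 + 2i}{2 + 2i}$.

Multiply numerator and denominator by conjugate (2 - 2i):
= (-4 + 2i)(2 - 2i) / (2^2 + 2^2)
= (-4 + 12i) / 8
Divide through by 4: (-1 + 3i) / 2
= -1/2 + (3/2)i


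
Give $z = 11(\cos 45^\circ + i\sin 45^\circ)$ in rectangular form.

a = r cos θ = 11 * sqrt(2)/2 = 11*sqrt(2)/2
b = r sin θ = 11 * sqrt(2)/2 = 11*sqrt(2)/2
z = 11*sqrt(2)/2 + (11*sqrt(2)/2)i


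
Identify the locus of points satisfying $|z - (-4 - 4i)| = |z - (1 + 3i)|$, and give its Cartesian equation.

|z - z1| = |z - z2| means z is equidistant from z1 and z2,
i.e. the perpendicular bisector of the segment from (-4, -4) to (1, 3) (midpoint (-3/2, -1/2)).
With z = x + yi, square both sides:
(x - (-4))^2 + (y - (-4))^2 = (x - 1)^2 + (y - 3)^2
The x^2 and y^2 terms cancel: 10x + 14y = 10 - 32 = -22
Simplify: 5x + 7y = -11
Locus: Perpendicular bisector of the segment from (-4, -4) to (1, 3): the line 5x + 7y = -11


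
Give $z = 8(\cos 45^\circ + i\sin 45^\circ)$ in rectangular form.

a = r cos θ = 8 * sqrt(2)/2 = 4*sqrt(2)
b = r sin θ = 8 * sqrt(2)/2 = 4*sqrt(2)
z = 4*sqrt(2) + 4*sqrt(2)i


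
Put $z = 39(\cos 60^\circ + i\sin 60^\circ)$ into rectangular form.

a = r cos θ = 39 * 1/2 = 39/2
b = r sin θ = 39 * sqrt(3)/2 = 39*sqrt(3)/2
z = 39/2 + (39*sqrt(3)/2)i


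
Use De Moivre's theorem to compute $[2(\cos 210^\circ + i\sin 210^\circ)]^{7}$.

By De Moivre: z^n = r^n(cos(nθ) + i sin(nθ))
= 2^7(cos(7*210°) + i sin(7*210°))
= 128(cos 30° + i sin 30°)
= 64*sqrt(3) + 64i


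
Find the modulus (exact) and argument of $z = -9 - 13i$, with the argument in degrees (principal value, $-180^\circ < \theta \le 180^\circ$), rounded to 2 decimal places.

|z| = sqrt((-9)^2 + (-13)^2) = sqrt(250)
arg(z) = arctan(b/a) = arctan(-13/-9) (quadrant-adjusted) = -124.70°


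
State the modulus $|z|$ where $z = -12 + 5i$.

|z| = sqrt(a^2 + b^2) = sqrt((-12)^2 + 5^2) = sqrt(169) = 13


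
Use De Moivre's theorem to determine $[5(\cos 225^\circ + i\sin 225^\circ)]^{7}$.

By De Moivre: z^n = r^n(cos(nθ) + i sin(nθ))
= 5^7(cos(7*225°) + i sin(7*225°))
= 78125(cos 135° + i sin 135°)
= -78125*sqrt(2)/2 + (78125*sqrt(2)/2)i


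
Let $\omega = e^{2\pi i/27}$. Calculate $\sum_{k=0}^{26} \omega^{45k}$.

Let ζ = ω^45 = e^(2πi·45/27). Since 27 ∤ 45, ζ ≠ 1.
Sum = Σ_{k=0}^{26} ζ^k = (ζ^27 - 1)/(ζ - 1) = (ω^{45·27} - 1)/(ζ - 1) = (1 - 1)/(ζ - 1) = 0


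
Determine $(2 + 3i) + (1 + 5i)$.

(2 + 1) + (3 + 5)i = 3 + 8i


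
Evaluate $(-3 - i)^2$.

(a + bi)^2 = a^2 - b^2 + 2abi
= (-3)^2 - (-1)^2 + 2*(-3)*(-1)i
= 8 + 6i


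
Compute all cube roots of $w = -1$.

|w| = 1, arg(w) = 180°
Root modulus = 1^(1/3) = 1
Root arguments: θ_k = (180° + 360°k)/3 for k = 0, 1, ..., 2
Roots: 1/2 + (sqrt(3)/2)i, -1, 1/2 - (sqrt(3)/2)i


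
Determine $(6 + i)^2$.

(a + bi)^2 = a^2 - b^2 + 2abi
= 6^2 - 1^2 + 2*6*1i
= 35 + 12i


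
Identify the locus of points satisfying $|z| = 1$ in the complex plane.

|z| = 1 means sqrt(x^2 + y^2) = 1
This is a circle of radius 1 centered at the origin


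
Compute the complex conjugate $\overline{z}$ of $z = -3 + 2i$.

If z = a + bi, then conjugate(z) = a - bi
conjugate(-3 + 2i) = -3 - 2i


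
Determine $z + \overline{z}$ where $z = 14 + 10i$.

z + conjugate(z) = (a + bi) + (a - bi) = 2a
= 2 * 14 = 28


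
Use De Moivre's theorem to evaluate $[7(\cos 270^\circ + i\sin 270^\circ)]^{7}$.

By De Moivre: z^n = r^n(cos(nθ) + i sin(nθ))
= 7^7(cos(7*270°) + i sin(7*270°))
= 823543(cos 90° + i sin 90°)
= 823543i


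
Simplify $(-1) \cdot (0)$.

(a1*a2 - b1*b2) + (a1*b2 + b1*a2)i
= (0 - 0) + (0 + 0)i
= 0


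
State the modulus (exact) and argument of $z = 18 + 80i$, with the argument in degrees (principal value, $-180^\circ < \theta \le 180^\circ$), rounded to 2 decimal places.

|z| = sqrt(18^2 + 80^2) = 82
arg(z) = arctan(b/a) = arctan(80/18) (quadrant-adjusted) = 77.32°


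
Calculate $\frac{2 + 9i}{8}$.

Divisor is real, so divide each part by 8:
= 1/4 + (9/8)i


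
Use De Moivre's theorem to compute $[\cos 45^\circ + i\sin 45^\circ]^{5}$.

By De Moivre: z^n = r^n(cos(nθ) + i sin(nθ))
= 1^5(cos(5*45°) + i sin(5*45°))
= 1(cos 225° + i sin 225°)
= -sqrt(2)/2 - (sqrt(2)/2)i


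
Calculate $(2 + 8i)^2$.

(a + bi)^2 = a^2 - b^2 + 2abi
= 2^2 - 8^2 + 2*2*8i
= -60 + 32i


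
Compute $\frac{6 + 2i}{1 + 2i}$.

Multiply numerator and denominator by conjugate (1 - 2i):
= (6 + 2i)(1 - 2i) / (1^2 + 2^2)
= (10 - 10i) / 5
= 2 - 2i


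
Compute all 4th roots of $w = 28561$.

|w| = 28561, arg(w) = 0°
Root modulus = 28561^(1/4) = 13
Root arguments: θ_k = (0° + 360°k)/4 for k = 0, 1, ..., 3
Roots: 13, 13i, -13, -13i


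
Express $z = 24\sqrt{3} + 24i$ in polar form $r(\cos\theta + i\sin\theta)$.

r = |z| = sqrt(a^2 + b^2) = sqrt((24*sqrt(3))^2 + (24)^2) = sqrt(1728 + 576) = sqrt(2304) = 48
θ = arctan(b/a) = arctan(24/41.5692) (quadrant-adjusted) = 30°
z = 48(cos 30° + i sin 30°)


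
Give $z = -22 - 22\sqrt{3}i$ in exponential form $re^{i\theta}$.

r = |z| = sqrt((-22)^2 + (-22*sqrt(3))^2) = sqrt(484 + 1452) = sqrt(1936) = 44
θ = arctan(b/a) = arctan(-38.1051/-22) (quadrant-adjusted) = 240° = 4π/3
z = 44e^(i*4π/3)


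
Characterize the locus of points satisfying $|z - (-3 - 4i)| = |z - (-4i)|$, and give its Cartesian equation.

|z - z1| = |z - z2| means z is equidistant from z1 and z2,
i.e. the perpendicular bisector of the segment from (-3, -4) to (0, -4) (midpoint (-3/2, -4)).
With z = x + yi, square both sides:
(x - (-3))^2 + (y - (-4))^2 = (x - 0)^2 + (y - (-4))^2
The x^2 and y^2 terms cancel: 6x + 0y = 16 - 25 = -9
Simplify: x = -3/2
Locus: Perpendicular bisector of the segment from (-3, -4) to (0, -4): the line x = -3/2


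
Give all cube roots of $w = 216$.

|w| = 216, arg(w) = 0°
Root modulus = 216^(1/3) = 6
Root arguments: θ_k = (0° + 360°k)/3 for k = 0, 1, ..., 2
Roots: 6, -3 + 3*sqrt(3)i, -3 - 3*sqrt(3)i


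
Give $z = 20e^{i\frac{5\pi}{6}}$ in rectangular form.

a = r cos θ = 20 * -sqrt(3)/2 = -10*sqrt(3)
b = r sin θ = 20 * 1/2 = 10
z = -10*sqrt(3) + 10i


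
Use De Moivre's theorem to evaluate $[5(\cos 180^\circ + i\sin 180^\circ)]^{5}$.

By De Moivre: z^n = r^n(cos(nθ) + i sin(nθ))
= 5^5(cos(5*180°) + i sin(5*180°))
= 3125(cos 180° + i sin 180°)
= -3125


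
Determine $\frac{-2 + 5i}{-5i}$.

Multiply numerator and denominator by conjugate (5i):
= (-2 + 5i)(5i) / (0^2 + (-5)^2)
= (-25 - 10i) / 25
Divide through by 5: (-5 - 2i) / 5
= -1 - (2/5)i


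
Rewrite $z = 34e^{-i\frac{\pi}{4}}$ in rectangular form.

a = r cos θ = 34 * sqrt(2)/2 = 17*sqrt(2)
b = r sin θ = 34 * -sqrt(2)/2 = -17*sqrt(2)
z = 17*sqrt(2) - 17*sqrt(2)i


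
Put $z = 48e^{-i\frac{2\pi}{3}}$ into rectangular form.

a = r cos θ = 48 * -1/2 = -24
b = r sin θ = 48 * -sqrt(3)/2 = -24*sqrt(3)
z = -24 - 24*sqrt(3)i


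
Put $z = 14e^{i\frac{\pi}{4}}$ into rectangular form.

a = r cos θ = 14 * sqrt(2)/2 = 7*sqrt(2)
b = r sin θ = 14 * sqrt(2)/2 = 7*sqrt(2)
z = 7*sqrt(2) + 7*sqrt(2)i


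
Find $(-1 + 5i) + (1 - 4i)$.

(-1 + 1) + (5 + (-4))i = i


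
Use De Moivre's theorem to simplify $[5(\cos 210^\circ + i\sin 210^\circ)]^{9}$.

By De Moivre: z^n = r^n(cos(nθ) + i sin(nθ))
= 5^9(cos(9*210°) + i sin(9*210°))
= 1953125(cos 90° + i sin 90°)
= 1953125i


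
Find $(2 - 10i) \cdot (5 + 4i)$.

(a1*a2 - b1*b2) + (a1*b2 + b1*a2)i
= (10 - (-40)) + (8 + (-50))i
= 50 - 42i


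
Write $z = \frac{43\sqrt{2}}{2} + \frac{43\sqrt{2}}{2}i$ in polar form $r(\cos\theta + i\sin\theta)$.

r = |z| = sqrt(a^2 + b^2) = sqrt((43*sqrt(2)/2)^2 + (43*sqrt(2)/2)^2) = sqrt(1849/2 + 1849/2) = sqrt(1849) = 43
θ = arctan(b/a) = arctan(30.4056/30.4056) (quadrant-adjusted) = 45°
z = 43(cos 45° + i sin 45°)


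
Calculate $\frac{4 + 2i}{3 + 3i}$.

Multiply numerator and denominator by conjugate (3 - 3i):
= (4 + 2i)(3 - 3i) / (3^2 + 3^2)
= (18 - 6i) / 18
Divide through by 6: (3 - i) / 3
= 1 - (1/3)i


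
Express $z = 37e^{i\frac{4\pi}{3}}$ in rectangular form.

a = r cos θ = 37 * -1/2 = -37/2
b = r sin θ = 37 * -sqrt(3)/2 = -37*sqrt(3)/2
z = -37/2 - (37*sqrt(3)/2)i


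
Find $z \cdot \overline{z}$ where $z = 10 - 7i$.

z * conjugate(z) = |z|^2 = a^2 + b^2
= 10^2 + (-7)^2 = 149


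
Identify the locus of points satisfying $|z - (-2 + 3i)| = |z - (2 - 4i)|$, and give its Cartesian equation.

|z - z1| = |z - z2| means z is equidistant from z1 and z2,
i.e. the perpendicular bisector of the segment from (-2, 3) to (2, -4) (midpoint (0, -1/2)).
With z = x + yi, square both sides:
(x - (-2))^2 + (y - 3)^2 = (x - 2)^2 + (y - (-4))^2
The x^2 and y^2 terms cancel: 8x + (-14)y = 20 - 13 = 7
Simplify: 8x - 14y = 7
Locus: Perpendicular bisector of the segment from (-2, 3) to (2, -4): the line 8x - 14y = 7


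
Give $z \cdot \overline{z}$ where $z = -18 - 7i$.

z * conjugate(z) = |z|^2 = a^2 + b^2
= (-18)^2 + (-7)^2 = 373


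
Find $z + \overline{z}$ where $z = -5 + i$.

z + conjugate(z) = (a + bi) + (a - bi) = 2a
= 2 * (-5) = -10


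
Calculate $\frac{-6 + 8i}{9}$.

Divisor is real, so divide each part by 9:
= -2/3 + (8/9)i


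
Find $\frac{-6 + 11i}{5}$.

Divisor is real, so divide each part by 5:
= -6/5 + (11/5)i


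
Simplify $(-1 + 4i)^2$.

(a + bi)^2 = a^2 - b^2 + 2abi
= (-1)^2 - 4^2 + 2*(-1)*4i
= -15 - 8i


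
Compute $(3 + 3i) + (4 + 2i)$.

(3 + 4) + (3 + 2)i = 7 + 5i


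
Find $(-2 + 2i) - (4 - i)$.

(-2 - 4) + (2 - (-1))i = -6 + 3i


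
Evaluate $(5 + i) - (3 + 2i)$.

(5 - 3) + (1 - 2)i = 2 - i


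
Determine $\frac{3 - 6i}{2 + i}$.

Multiply numerator and denominator by conjugate (2 - i):
= (3 - 6i)(2 - i) / (2^2 + 1^2)
= (-15i) / 5
= -3i


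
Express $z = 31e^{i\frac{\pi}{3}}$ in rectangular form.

a = r cos θ = 31 * 1/2 = 31/2
b = r sin θ = 31 * sqrt(3)/2 = 31*sqrt(3)/2
z = 31/2 + (31*sqrt(3)/2)i


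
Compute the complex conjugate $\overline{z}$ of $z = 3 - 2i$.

If z = a + bi, then conjugate(z) = a - bi
conjugate(3 - 2i) = 3 + 2i


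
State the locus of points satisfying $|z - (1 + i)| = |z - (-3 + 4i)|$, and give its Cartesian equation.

|z - z1| = |z - z2| means z is equidistant from z1 and z2,
i.e. the perpendicular bisector of the segment from (1, 1) to (-3, 4) (midpoint (-1, 5/2)).
With z = x + yi, square both sides:
(x - 1)^2 + (y - 1)^2 = (x - (-3))^2 + (y - 4)^2
The x^2 and y^2 terms cancel: -8x + 6y = 25 - 2 = 23
Simplify: 8x - 6y = -23
Locus: Perpendicular bisector of the segment from (1, 1) to (-3, 4): the line 8x - 6y = -23


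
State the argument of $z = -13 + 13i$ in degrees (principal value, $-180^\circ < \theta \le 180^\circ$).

θ = arctan(b/a) = arctan(13/-13) (quadrant-adjusted) = 135°


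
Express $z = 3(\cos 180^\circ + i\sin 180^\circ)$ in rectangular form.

a = r cos θ = 3 * -1 = -3
b = r sin θ = 3 * 0 = 0
z = -3


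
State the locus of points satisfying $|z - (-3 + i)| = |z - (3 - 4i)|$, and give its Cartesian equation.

|z - z1| = |z - z2| means z is equidistant from z1 and z2,
i.e. the perpendicular bisector of the segment from (-3, 1) to (3, -4) (midpoint (0, -3/2)).
With z = x + yi, square both sides:
(x - (-3))^2 + (y - 1)^2 = (x - 3)^2 + (y - (-4))^2
The x^2 and y^2 terms cancel: 12x + (-10)y = 25 - 10 = 15
Simplify: 12x - 10y = 15
Locus: Perpendicular bisector of the segment from (-3, 1) to (3, -4): the line 12x - 10y = 15


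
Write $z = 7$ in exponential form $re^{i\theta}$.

r = |z| = sqrt((7)^2 + (0)^2) = sqrt(49 + 0) = sqrt(49) = 7
b = 0 and a > 0, so z lies on the positive real axis: θ = 0
z = 7e^(i*0) = 7


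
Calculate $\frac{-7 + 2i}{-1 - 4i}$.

Multiply numerator and denominator by conjugate (-1 + 4i):
= (-7 + 2i)(-1 + 4i) / ((-1)^2 + (-4)^2)
= (-1 - 30i) / 17
= -1/17 - (30/17)i


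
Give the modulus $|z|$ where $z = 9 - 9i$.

|z| = sqrt(a^2 + b^2) = sqrt(9^2 + (-9)^2) = sqrt(162) = sqrt(162)


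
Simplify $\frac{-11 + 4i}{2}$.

Divisor is real, so divide each part by 2:
= -11/2 + 2i


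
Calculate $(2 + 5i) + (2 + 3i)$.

(2 + 2) + (5 + 3)i = 4 + 8i


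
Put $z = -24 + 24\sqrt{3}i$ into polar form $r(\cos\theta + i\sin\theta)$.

r = |z| = sqrt(a^2 + b^2) = sqrt((-24)^2 + (24*sqrt(3))^2) = sqrt(576 + 1728) = sqrt(2304) = 48
θ = arctan(b/a) = arctan(41.5692/-24) (quadrant-adjusted) = 120°
z = 48(cos 120° + i sin 120°)


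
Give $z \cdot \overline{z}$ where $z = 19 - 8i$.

z * conjugate(z) = |z|^2 = a^2 + b^2
= 19^2 + (-8)^2 = 425


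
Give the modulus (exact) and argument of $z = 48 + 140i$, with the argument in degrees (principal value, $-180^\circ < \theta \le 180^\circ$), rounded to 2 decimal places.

|z| = sqrt(48^2 + 140^2) = 148
arg(z) = arctan(b/a) = arctan(140/48) (quadrant-adjusted) = 71.08°


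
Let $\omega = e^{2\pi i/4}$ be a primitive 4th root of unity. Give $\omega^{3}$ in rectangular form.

ω^3 = e^(2πi·3/4) = e^(i·3π/2)
= cos(3π/2) + i sin(3π/2)
= -i


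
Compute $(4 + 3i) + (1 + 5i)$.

(4 + 1) + (3 + 5)i = 5 + 8i


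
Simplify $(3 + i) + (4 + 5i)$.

(3 + 4) + (1 + 5)i = 7 + 6i


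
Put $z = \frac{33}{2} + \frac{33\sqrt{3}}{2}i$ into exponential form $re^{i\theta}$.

r = |z| = sqrt((33/2)^2 + (33*sqrt(3)/2)^2) = sqrt(1089/4 + 3267/4) = sqrt(1089) = 33
θ = arctan(b/a) = arctan(28.5788/16.5) (quadrant-adjusted) = 60° = π/3
z = 33e^(i*π/3)


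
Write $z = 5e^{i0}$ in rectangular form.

a = r cos θ = 5 * 1 = 5
b = r sin θ = 5 * 0 = 0
z = 5


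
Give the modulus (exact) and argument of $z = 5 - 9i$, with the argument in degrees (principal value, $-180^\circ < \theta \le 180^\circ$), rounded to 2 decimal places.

|z| = sqrt(5^2 + (-9)^2) = sqrt(106)
arg(z) = arctan(b/a) = arctan(-9/5) (quadrant-adjusted) = -60.95°


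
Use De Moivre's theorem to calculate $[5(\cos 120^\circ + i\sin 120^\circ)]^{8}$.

By De Moivre: z^n = r^n(cos(nθ) + i sin(nθ))
= 5^8(cos(8*120°) + i sin(8*120°))
= 390625(cos 240° + i sin 240°)
= -390625/2 - (390625*sqrt(3)/2)i


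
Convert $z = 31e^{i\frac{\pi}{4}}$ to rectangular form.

a = r cos θ = 31 * sqrt(2)/2 = 31*sqrt(2)/2
b = r sin θ = 31 * sqrt(2)/2 = 31*sqrt(2)/2
z = 31*sqrt(2)/2 + (31*sqrt(2)/2)i


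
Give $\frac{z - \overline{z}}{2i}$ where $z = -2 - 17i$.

z - conjugate(z) = 2bi
(z - conjugate(z))/(2i) = 2bi/(2i) = b = -17


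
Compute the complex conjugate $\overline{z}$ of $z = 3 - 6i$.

If z = a + bi, then conjugate(z) = a - bi
conjugate(3 - 6i) = 3 + 6i


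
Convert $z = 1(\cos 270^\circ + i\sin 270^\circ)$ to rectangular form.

a = r cos θ = 1 * 0 = 0
b = r sin θ = 1 * -1 = -1
z = -i


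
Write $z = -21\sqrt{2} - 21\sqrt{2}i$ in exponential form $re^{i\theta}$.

r = |z| = sqrt((-21*sqrt(2))^2 + (-21*sqrt(2))^2) = sqrt(882 + 882) = sqrt(1764) = 42
θ = arctan(b/a) = arctan(-29.6985/-29.6985) (quadrant-adjusted) = 225° = 5π/4
z = 42e^(i*5π/4)


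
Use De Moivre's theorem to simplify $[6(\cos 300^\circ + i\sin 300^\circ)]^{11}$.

By De Moivre: z^n = r^n(cos(nθ) + i sin(nθ))
= 6^11(cos(11*300°) + i sin(11*300°))
= 362797056(cos 60° + i sin 60°)
= 181398528 + 181398528*sqrt(3)i


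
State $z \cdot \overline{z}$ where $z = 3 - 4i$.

z * conjugate(z) = |z|^2 = a^2 + b^2
= 3^2 + (-4)^2 = 25


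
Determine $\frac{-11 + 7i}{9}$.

Divisor is real, so divide each part by 9:
= -11/9 + (7/9)i


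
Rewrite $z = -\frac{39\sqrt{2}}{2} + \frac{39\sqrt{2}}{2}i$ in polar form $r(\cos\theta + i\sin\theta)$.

r = |z| = sqrt(a^2 + b^2) = sqrt((-39*sqrt(2)/2)^2 + (39*sqrt(2)/2)^2) = sqrt(1521/2 + 1521/2) = sqrt(1521) = 39
θ = arctan(b/a) = arctan(27.5772/-27.5772) (quadrant-adjusted) = 135°
z = 39(cos 135° + i sin 135°)


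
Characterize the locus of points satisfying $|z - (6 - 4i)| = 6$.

|z - z0| = r describes a circle centered at z0 with radius r
Here z0 = 6 - 4i and r = 6
Locus: Circle centered at (6, -4) with radius 6


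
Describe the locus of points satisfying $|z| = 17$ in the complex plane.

|z| = 17 means sqrt(x^2 + y^2) = 17
This is a circle of radius 17 centered at the origin


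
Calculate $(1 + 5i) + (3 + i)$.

(1 + 3) + (5 + 1)i = 4 + 6i


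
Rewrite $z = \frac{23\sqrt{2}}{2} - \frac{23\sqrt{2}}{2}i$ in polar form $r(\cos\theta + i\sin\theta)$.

r = |z| = sqrt(a^2 + b^2) = sqrt((23*sqrt(2)/2)^2 + (-23*sqrt(2)/2)^2) = sqrt(529/2 + 529/2) = sqrt(529) = 23
θ = arctan(b/a) = arctan(-16.2635/16.2635) (quadrant-adjusted) = 315°
z = 23(cos 315° + i sin 315°)


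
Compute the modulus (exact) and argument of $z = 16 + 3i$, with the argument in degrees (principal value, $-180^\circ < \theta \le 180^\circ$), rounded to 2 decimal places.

|z| = sqrt(16^2 + 3^2) = sqrt(265)
arg(z) = arctan(b/a) = arctan(3/16) (quadrant-adjusted) = 10.62°


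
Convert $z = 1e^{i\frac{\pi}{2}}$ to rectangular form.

a = r cos θ = 1 * 0 = 0
b = r sin θ = 1 * 1 = 1
z = i


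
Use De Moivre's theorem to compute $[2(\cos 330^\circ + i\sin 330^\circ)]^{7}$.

By De Moivre: z^n = r^n(cos(nθ) + i sin(nθ))
= 2^7(cos(7*330°) + i sin(7*330°))
= 128(cos 150° + i sin 150°)
= -64*sqrt(3) + 64i


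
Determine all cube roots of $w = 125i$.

|w| = 125, arg(w) = 90°
Root modulus = 125^(1/3) = 5
Root arguments: θ_k = (90° + 360°k)/3 for k = 0, 1, ..., 2
Roots: 5*sqrt(3)/2 + (5/2)i, -5*sqrt(3)/2 + (5/2)i, -5i


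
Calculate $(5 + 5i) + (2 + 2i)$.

(5 + 2) + (5 + 2)i = 7 + 7i


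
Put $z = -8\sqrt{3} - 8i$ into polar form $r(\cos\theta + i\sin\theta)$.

r = |z| = sqrt(a^2 + b^2) = sqrt((-8*sqrt(3))^2 + (-8)^2) = sqrt(192 + 64) = sqrt(256) = 16
θ = arctan(b/a) = arctan(-8/-13.8564) (quadrant-adjusted) = 210°
z = 16(cos 210° + i sin 210°)


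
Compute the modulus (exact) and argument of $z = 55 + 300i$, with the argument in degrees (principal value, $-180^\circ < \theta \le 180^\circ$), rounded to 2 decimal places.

|z| = sqrt(55^2 + 300^2) = 305
arg(z) = arctan(b/a) = arctan(300/55) (quadrant-adjusted) = 79.61°


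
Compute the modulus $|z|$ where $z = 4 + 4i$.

|z| = sqrt(a^2 + b^2) = sqrt(4^2 + 4^2) = sqrt(32) = sqrt(32)


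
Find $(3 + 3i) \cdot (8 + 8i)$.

(a1*a2 - b1*b2) + (a1*b2 + b1*a2)i
= (24 - 24) + (24 + 24)i
= 48i


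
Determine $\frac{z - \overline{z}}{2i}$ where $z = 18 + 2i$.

z - conjugate(z) = 2bi
(z - conjugate(z))/(2i) = 2bi/(2i) = b = 2


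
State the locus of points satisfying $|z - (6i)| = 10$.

|z - z0| = r describes a circle centered at z0 with radius r
Here z0 = 6i and r = 10
Locus: Circle centered at (0, 6) with radius 10


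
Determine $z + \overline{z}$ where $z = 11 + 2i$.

z + conjugate(z) = (a + bi) + (a - bi) = 2a
= 2 * 11 = 22


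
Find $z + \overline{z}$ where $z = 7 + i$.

z + conjugate(z) = (a + bi) + (a - bi) = 2a
= 2 * 7 = 14


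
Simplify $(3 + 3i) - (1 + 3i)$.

(3 - 1) + (3 - 3)i = 2


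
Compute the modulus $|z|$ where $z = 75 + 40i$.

|z| = sqrt(a^2 + b^2) = sqrt(75^2 + 40^2) = sqrt(7225) = 85


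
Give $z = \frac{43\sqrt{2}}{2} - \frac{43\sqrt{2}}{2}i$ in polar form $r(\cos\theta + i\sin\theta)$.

r = |z| = sqrt(a^2 + b^2) = sqrt((43*sqrt(2)/2)^2 + (-43*sqrt(2)/2)^2) = sqrt(1849/2 + 1849/2) = sqrt(1849) = 43
θ = arctan(b/a) = arctan(-30.4056/30.4056) (quadrant-adjusted) = 315°
z = 43(cos 315° + i sin 315°)


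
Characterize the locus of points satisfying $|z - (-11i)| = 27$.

|z - z0| = r describes a circle centered at z0 with radius r
Here z0 = -11i and r = 27
Locus: Circle centered at (0, -11) with radius 27


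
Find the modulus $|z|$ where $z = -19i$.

|z| = sqrt(a^2 + b^2) = sqrt(0^2 + (-19)^2) = sqrt(361) = 19


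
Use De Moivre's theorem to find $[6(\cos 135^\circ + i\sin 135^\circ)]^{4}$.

By De Moivre: z^n = r^n(cos(nθ) + i sin(nθ))
= 6^4(cos(4*135°) + i sin(4*135°))
= 1296(cos 180° + i sin 180°)
= -1296


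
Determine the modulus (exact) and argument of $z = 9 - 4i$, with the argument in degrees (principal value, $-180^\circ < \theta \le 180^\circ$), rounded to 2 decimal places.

|z| = sqrt(9^2 + (-4)^2) = sqrt(97)
arg(z) = arctan(b/a) = arctan(-4/9) (quadrant-adjusted) = -23.96°


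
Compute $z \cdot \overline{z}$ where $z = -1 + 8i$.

z * conjugate(z) = |z|^2 = a^2 + b^2
= (-1)^2 + 8^2 = 65


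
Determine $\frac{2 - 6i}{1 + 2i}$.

Multiply numerator and denominator by conjugate (1 - 2i):
= (2 - 6i)(1 - 2i) / (1^2 + 2^2)
= (-10 - 10i) / 5
= -2 - 2i


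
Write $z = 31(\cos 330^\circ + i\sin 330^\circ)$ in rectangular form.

a = r cos θ = 31 * sqrt(3)/2 = 31*sqrt(3)/2
b = r sin θ = 31 * -1/2 = -31/2
z = 31*sqrt(3)/2 - (31/2)i


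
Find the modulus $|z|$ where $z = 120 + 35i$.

|z| = sqrt(a^2 + b^2) = sqrt(120^2 + 35^2) = sqrt(15625) = 125


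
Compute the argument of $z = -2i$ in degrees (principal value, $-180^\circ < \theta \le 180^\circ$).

a = 0 and b < 0, so z lies on the negative imaginary axis: θ = -90°


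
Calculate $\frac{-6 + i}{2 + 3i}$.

Multiply numerator and denominator by conjugate (2 - 3i):
= (-6 + i)(2 - 3i) / (2^2 + 3^2)
= (-9 + 20i) / 13
= -9/13 + (20/13)i


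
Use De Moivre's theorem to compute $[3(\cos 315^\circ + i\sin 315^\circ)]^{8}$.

By De Moivre: z^n = r^n(cos(nθ) + i sin(nθ))
= 3^8(cos(8*315°) + i sin(8*315°))
= 6561(cos 0° + i sin 0°)
= 6561


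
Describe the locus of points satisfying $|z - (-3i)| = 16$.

|z - z0| = r describes a circle centered at z0 with radius r
Here z0 = -3i and r = 16
Locus: Circle centered at (0, -3) with radius 16


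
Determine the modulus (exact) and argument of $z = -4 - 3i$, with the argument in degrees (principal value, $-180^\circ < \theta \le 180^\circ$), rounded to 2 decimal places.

|z| = sqrt((-4)^2 + (-3)^2) = 5
arg(z) = arctan(b/a) = arctan(-3/-4) (quadrant-adjusted) = -143.13°


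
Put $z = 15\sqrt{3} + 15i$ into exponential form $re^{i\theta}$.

r = |z| = sqrt((15*sqrt(3))^2 + (15)^2) = sqrt(675 + 225) = sqrt(900) = 30
θ = arctan(b/a) = arctan(15/25.9808) (quadrant-adjusted) = 30° = π/6
z = 30e^(i*π/6)


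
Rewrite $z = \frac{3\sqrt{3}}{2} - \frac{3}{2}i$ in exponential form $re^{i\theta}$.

r = |z| = sqrt((3*sqrt(3)/2)^2 + (-3/2)^2) = sqrt(27/4 + 9/4) = sqrt(9) = 3
θ = arctan(b/a) = arctan(-1.5/2.5981) (quadrant-adjusted) = -30° = -π/6
z = 3e^(-i*π/6)


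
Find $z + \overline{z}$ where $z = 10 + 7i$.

z + conjugate(z) = (a + bi) + (a - bi) = 2a
= 2 * 10 = 20


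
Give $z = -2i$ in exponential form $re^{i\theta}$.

r = |z| = sqrt((0)^2 + (-2)^2) = sqrt(0 + 4) = sqrt(4) = 2
a = 0 and b < 0, so z lies on the negative imaginary axis: θ = -90° = -π/2
z = 2e^(-i*π/2)


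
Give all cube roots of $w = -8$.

|w| = 8, arg(w) = 180°
Root modulus = 8^(1/3) = 2
Root arguments: θ_k = (180° + 360°k)/3 for k = 0, 1, ..., 2
Roots: 1 + sqrt(3)i, -2, 1 - sqrt(3)i


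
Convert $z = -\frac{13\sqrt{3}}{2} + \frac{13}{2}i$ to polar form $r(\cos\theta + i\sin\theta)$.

r = |z| = sqrt(a^2 + b^2) = sqrt((-13*sqrt(3)/2)^2 + (13/2)^2) = sqrt(507/4 + 169/4) = sqrt(169) = 13
θ = arctan(b/a) = arctan(6.5/-11.2583) (quadrant-adjusted) = 150°
z = 13(cos 150° + i sin 150°)


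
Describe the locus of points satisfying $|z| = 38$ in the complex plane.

|z| = 38 means sqrt(x^2 + y^2) = 38
This is a circle of radius 38 centered at the origin


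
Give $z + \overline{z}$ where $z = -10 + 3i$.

z + conjugate(z) = (a + bi) + (a - bi) = 2a
= 2 * (-10) = -20


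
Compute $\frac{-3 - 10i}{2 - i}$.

Multiply numerator and denominator by conjugate (2 + i):
= (-3 - 10i)(2 + i) / (2^2 + (-1)^2)
= (4 - 23i) / 5
= 4/5 - (23/5)i


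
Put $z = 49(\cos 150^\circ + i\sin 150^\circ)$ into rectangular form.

a = r cos θ = 49 * -sqrt(3)/2 = -49*sqrt(3)/2
b = r sin θ = 49 * 1/2 = 49/2
z = -49*sqrt(3)/2 + (49/2)i


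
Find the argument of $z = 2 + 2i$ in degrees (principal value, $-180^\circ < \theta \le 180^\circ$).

θ = arctan(b/a) = arctan(2/2) (quadrant-adjusted) = 45°


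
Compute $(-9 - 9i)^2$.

(a + bi)^2 = a^2 - b^2 + 2abi
= (-9)^2 - (-9)^2 + 2*(-9)*(-9)i
= 162i


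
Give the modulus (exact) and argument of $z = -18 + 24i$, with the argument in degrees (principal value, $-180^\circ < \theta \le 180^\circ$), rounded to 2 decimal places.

|z| = sqrt((-18)^2 + 24^2) = 30
arg(z) = arctan(b/a) = arctan(24/-18) (quadrant-adjusted) = 126.87°
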